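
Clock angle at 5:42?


Hour hand = 5×30 + 42×0.5 = 171.0°
Minute hand = 42×6 = 252°
Difference = |171.0 - 252| = 81.0°

81.0°


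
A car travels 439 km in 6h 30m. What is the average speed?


Distance: 439 km
Time: 6h 30m = 390 min = 390/60 = 13/2 hours
Speed = 439 ÷ (13/2) = 439 × 2 / 13 = 878/13 ≈ 67.5 km/h

67.5 km/h


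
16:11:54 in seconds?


Hours: 16 × 3600 = 57600
Minutes: 11 × 60 = 660
Seconds: 54
Total = 57600 + 660 + 54 = 58314

58314 seconds


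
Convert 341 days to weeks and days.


48 weeks 5 days

Weeks: 341 ÷ 7 = 48 remainder 5


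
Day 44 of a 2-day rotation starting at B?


Shift A

Shifts: A, B
Start: B (index 1)
Day 44: (1 + 44 - 1) mod 2
= 44 mod 2
= 0
Index 0 → shift A


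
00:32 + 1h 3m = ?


Start: 32 minutes from midnight
Add: 63 minutes
Total: 95 minutes
Hours: 95 ÷ 60 = 1 remainder 35

01:35


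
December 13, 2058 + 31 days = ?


Start: December 13, 2058
Add 31 days
December 13 → January 1: 31 - 13 + 1 = 19 days (31 - 19 = 12 left)
January 1 + 12 = January 13, 2059

January 13, 2059


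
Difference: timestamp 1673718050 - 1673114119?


603931 seconds (167.8 hours / 6.99 days)

Difference = 1673718050 - 1673114119 = 603931 seconds
In hours: 603931 / 3600 ≈ 167.8
In days: 603931 / 86400 ≈ 6.99


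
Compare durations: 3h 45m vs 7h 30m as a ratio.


Duration 1: 225 minutes
Duration 2: 450 minutes
Ratio = 225:450
GCD = 225
Simplified = 1:2
As a decimal: 1/2 = 0.50

1:2 (0.50)


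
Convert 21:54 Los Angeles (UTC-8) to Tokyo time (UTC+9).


14:54 (next day)

Time difference = UTC+9 - UTC-8 = +17 hours
New hour = (21 + 17) mod 24
= 38 mod 24 = 14
Minutes unchanged → 14:54; 38 ≥ 24 → next day


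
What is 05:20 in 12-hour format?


Hour: 5
5 < 12 → AM

5:20 AM


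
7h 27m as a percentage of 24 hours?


0.3104 (31.04%)

Total minutes: 7×60 + 27 = 447
Day = 24×60 = 1440 minutes
Fraction = 447/1440 ≈ 0.3104
As a percentage: 447/1440 × 100 ≈ 31.04%


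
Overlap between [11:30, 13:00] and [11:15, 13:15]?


90 minutes

Meeting A: 690-780 (in minutes from midnight)
Meeting B: 675-795
Overlap start = max(690, 675) = 690
Overlap end = min(780, 795) = 780
Overlap = max(0, 780 - 690) = 90 min


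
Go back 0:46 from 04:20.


Start: 260 minutes from midnight
Subtract: 46 minutes
Remaining: 260 - 46 = 214
Hours: 3, Minutes: 34

03:34


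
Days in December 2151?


Month: December (month 12)
December has 31 days

31 days


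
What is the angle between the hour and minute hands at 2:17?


33.5°

Hour hand = 2×30 + 17×0.5 = 68.5°
Minute hand = 17×6 = 102°
Difference = |68.5 - 102| = 33.5°


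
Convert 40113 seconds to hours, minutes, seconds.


11h 8m 33s

Hours: 40113 ÷ 3600 = 11 remainder 513
Minutes: 513 ÷ 60 = 8 remainder 33
Seconds: 33


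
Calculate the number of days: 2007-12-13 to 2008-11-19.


From December 13, 2007 to November 19, 2008
Rest of December 2007: 31 - 13 = 18
Full months: January 31, February 2008 29, March 31, April 30, May 31, June 30, July 31, August 31, September 30, October 31
Days into November 2008: 19
Total = 18 + 31 + 29 + 31 + 30 + 31 + 30 + 31 + 31 + 30 + 31 + 19 = 342 days

342 days


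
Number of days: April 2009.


30 days

Month: April (month 4)
April has 30 days


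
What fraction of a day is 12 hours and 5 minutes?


0.5035 (50.35%)

Total minutes: 12×60 + 5 = 725
Day = 24×60 = 1440 minutes
Fraction = 725/1440 ≈ 0.5035
As a percentage: 725/1440 × 100 ≈ 50.35%


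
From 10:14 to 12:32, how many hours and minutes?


End time in minutes: 12×60 + 32 = 752
Start time in minutes: 10×60 + 14 = 614
Difference = 752 - 614 = 138 minutes
= 2 hours 18 minutes

2h 18m


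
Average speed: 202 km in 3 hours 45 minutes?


Distance: 202 km
Time: 3h 45m = 225 min = 225/60 = 15/4 hours
Speed = 202 ÷ (15/4) = 202 × 4 / 15 = 808/15 ≈ 53.9 km/h

53.9 km/h


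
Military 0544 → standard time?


Hour: 5
5 < 12 → AM

5:44 AM


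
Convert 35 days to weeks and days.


5 weeks 0 days

Weeks: 35 ÷ 7 = 5 remainder 0


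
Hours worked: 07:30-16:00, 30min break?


8h 0m (480 minutes)

Total time = (16×60+0) - (7×60+30)
= 960 - 450 = 510 min
Minus break: 510 - 30 = 480 min
= 8h 0m


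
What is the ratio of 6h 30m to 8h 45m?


26:35 (0.74)

Duration 1: 390 minutes
Duration 2: 525 minutes
Ratio = 390:525
GCD = 15
Simplified = 26:35
As a decimal: 26/35 ≈ 0.74


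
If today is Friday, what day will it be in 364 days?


Start: Friday (index 4)
(4 + 364) mod 7
= 368 mod 7
= 4
Index 4 → Friday

Friday


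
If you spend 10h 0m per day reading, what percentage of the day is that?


Time: 600 minutes
Day: 1440 minutes
Percentage = (600/1440) × 100 ≈ 41.7%

41.7%


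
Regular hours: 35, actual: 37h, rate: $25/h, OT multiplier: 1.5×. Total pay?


$950.00

Regular: 35h × $25 = $875.00
Overtime: 37 - 35 = 2h
OT pay: 2h × $25 × 1.5 = $75.00
Total = $875.00 + $75.00 = $950.00


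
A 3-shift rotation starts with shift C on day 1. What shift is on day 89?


Shift A

Shifts: A, B, C
Start: C (index 2)
Day 89: (2 + 89 - 1) mod 3
= 90 mod 3
= 0
Index 0 → shift A


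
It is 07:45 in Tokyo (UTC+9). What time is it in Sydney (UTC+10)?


08:45

Time difference = UTC+10 - UTC+9 = +1 hours
New hour = (7 + 1) mod 24
= 8 mod 24 = 8
Minutes unchanged → 08:45


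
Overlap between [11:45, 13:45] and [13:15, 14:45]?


Meeting A: 705-825 (in minutes from midnight)
Meeting B: 795-885
Overlap start = max(705, 795) = 795
Overlap end = min(825, 885) = 825
Overlap = max(0, 825 - 795) = 30 min

30 minutes


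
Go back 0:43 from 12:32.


11:49

Start: 752 minutes from midnight
Subtract: 43 minutes
Remaining: 752 - 43 = 709
Hours: 11, Minutes: 49


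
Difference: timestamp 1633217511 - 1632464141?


753370 seconds (209.3 hours / 8.72 days)

Difference = 1633217511 - 1632464141 = 753370 seconds
In hours: 753370 / 3600 ≈ 209.3
In days: 753370 / 86400 ≈ 8.72


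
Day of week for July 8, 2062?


Saturday

Zeller's congruence:
q=8, m=7, k=62, j=20
h = (8 + ⌊13×8/5⌋ + 62 + ⌊62/4⌋ + ⌊20/4⌋ - 2×20) mod 7
= (8 + 20 + 62 + 15 + 5 - 40) mod 7
= 70 mod 7 = 0
h=0 → Saturday


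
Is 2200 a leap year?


Rules: divisible by 4 AND (not by 100 OR by 400)
2200 ÷ 4 = 550 exactly → divisible by 4
2200 ÷ 100 = 22 exactly → divisible by 100
2200 ÷ 400 = 5 remainder 200 → not divisible by 400
Divisible by 100 but not by 400 → not a leap year

No


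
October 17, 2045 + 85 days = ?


Start: October 17, 2045
Add 85 days
October 17 → November 1: 31 - 17 + 1 = 15 days (85 - 15 = 70 left)
November 1 → December 1: 30 - 1 + 1 = 30 days (70 - 30 = 40 left)
December 1 → January 1: 31 - 1 + 1 = 31 days (40 - 31 = 9 left)
January 1 + 9 = January 10, 2046

January 10, 2046


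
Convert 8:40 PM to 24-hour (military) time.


20:40

Input: 8:40 PM
PM: 8 + 12 = 20


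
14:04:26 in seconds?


Hours: 14 × 3600 = 50400
Minutes: 4 × 60 = 240
Seconds: 26
Total = 50400 + 240 + 26 = 50666

50666 seconds


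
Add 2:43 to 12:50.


Start: 770 minutes from midnight
Add: 163 minutes
Total: 933 minutes
Hours: 933 ÷ 60 = 15 remainder 33

15:33


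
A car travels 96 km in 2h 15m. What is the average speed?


42.7 km/h

Distance: 96 km
Time: 2h 15m = 135 min = 135/60 = 9/4 hours
Speed = 96 ÷ (9/4) = 96 × 4 / 9 = 384/9 ≈ 42.7 km/h


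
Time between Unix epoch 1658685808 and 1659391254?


705446 seconds (196.0 hours / 8.16 days)

Difference = 1659391254 - 1658685808 = 705446 seconds
In hours: 705446 / 3600 ≈ 196.0
In days: 705446 / 86400 ≈ 8.16


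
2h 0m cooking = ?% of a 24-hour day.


Time: 120 minutes
Day: 1440 minutes
Percentage = (120/1440) × 100 ≈ 8.3%

8.3%


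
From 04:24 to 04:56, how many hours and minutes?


End time in minutes: 4×60 + 56 = 296
Start time in minutes: 4×60 + 24 = 264
Difference = 296 - 264 = 32 minutes
= 0 hours 32 minutes

0h 32m


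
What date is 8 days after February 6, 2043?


Start: February 6, 2043
Add 8 days
February 6 + 8 = February 14, 2043

February 14, 2043


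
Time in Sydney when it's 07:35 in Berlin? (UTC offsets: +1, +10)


Time difference = UTC+10 - UTC+1 = +9 hours
New hour = (7 + 9) mod 24
= 16 mod 24 = 16
Minutes unchanged → 16:35

16:35


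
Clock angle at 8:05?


Hour hand = 8×30 + 5×0.5 = 242.5°
Minute hand = 5×6 = 30°
Difference = |242.5 - 30| = 212.5°
Since > 180°: 360 - 212.5 = 147.5°

147.5°


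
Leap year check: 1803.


No

Rules: divisible by 4 AND (not by 100 OR by 400)
1803 ÷ 4 = 450 remainder 3 → not divisible by 4
Not divisible by 4 → not a leap year


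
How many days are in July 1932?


Month: July (month 7)
July has 31 days

31 days


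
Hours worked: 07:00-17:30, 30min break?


Total time = (17×60+30) - (7×60+0)
= 1050 - 420 = 630 min
Minus break: 630 - 30 = 600 min
= 10h 0m

10h 0m (600 minutes)


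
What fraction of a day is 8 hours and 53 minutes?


0.3701 (37.01%)

Total minutes: 8×60 + 53 = 533
Day = 24×60 = 1440 minutes
Fraction = 533/1440 ≈ 0.3701
As a percentage: 533/1440 × 100 ≈ 37.01%


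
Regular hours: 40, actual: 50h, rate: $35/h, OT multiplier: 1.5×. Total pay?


$1925.00

Regular: 40h × $35 = $1400.00
Overtime: 50 - 40 = 10h
OT pay: 10h × $35 × 1.5 = $525.00
Total = $1400.00 + $525.00 = $1925.00


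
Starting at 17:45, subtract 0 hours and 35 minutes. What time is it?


17:10

Start: 1065 minutes from midnight
Subtract: 35 minutes
Remaining: 1065 - 35 = 1030
Hours: 17, Minutes: 10


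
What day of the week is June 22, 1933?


Zeller's congruence:
q=22, m=6, k=33, j=19
h = (22 + ⌊13×7/5⌋ + 33 + ⌊33/4⌋ + ⌊19/4⌋ - 2×19) mod 7
= (22 + 18 + 33 + 8 + 4 - 38) mod 7
= 47 mod 7 = 5
h=5 → Thursday

Thursday


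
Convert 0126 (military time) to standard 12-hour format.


1:26 AM

Hour: 1
1 < 12 → AM


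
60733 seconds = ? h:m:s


16h 52m 13s

Hours: 60733 ÷ 3600 = 16 remainder 3133
Minutes: 3133 ÷ 60 = 52 remainder 13
Seconds: 13


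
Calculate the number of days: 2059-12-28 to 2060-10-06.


283 days

From December 28, 2059 to October 6, 2060
Rest of December 2059: 31 - 28 = 3
Full months: January 31, February 2060 29, March 31, April 30, May 31, June 30, July 31, August 31, September 30
Days into October 2060: 6
Total = 3 + 31 + 29 + 31 + 30 + 31 + 30 + 31 + 31 + 30 + 6 = 283 days


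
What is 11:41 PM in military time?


23:41

Input: 11:41 PM
PM: 11 + 12 = 23


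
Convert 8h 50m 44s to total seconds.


31844 seconds

Hours: 8 × 3600 = 28800
Minutes: 50 × 60 = 3000
Seconds: 44
Total = 28800 + 3000 + 44 = 31844


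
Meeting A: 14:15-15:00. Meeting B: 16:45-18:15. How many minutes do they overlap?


0 minutes

Meeting A: 855-900 (in minutes from midnight)
Meeting B: 1005-1095
Overlap start = max(855, 1005) = 1005
Overlap end = min(900, 1095) = 900
Overlap = max(0, 900 - 1005) = 0 min


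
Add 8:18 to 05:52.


Start: 352 minutes from midnight
Add: 498 minutes
Total: 850 minutes
Hours: 850 ÷ 60 = 14 remainder 10

14:10


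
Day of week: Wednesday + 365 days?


Start: Wednesday (index 2)
(2 + 365) mod 7
= 367 mod 7
= 3
Index 3 → Thursday

Thursday


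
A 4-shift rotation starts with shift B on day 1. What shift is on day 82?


Shift C

Shifts: A, B, C, D
Start: B (index 1)
Day 82: (1 + 82 - 1) mod 4
= 82 mod 4
= 2
Index 2 → shift C


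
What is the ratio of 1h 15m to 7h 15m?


Duration 1: 75 minutes
Duration 2: 435 minutes
Ratio = 75:435
GCD = 15
Simplified = 5:29
As a decimal: 5/29 ≈ 0.17

5:29 (0.17)


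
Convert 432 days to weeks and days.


Weeks: 432 ÷ 7 = 61 remainder 5

61 weeks 5 days


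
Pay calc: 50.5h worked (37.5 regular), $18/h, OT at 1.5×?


Regular: 37.5h × $18 = $675.00
Overtime: 50.5 - 37.5 = 13.0h
OT pay: 13.0h × $18 × 1.5 = $351.00
Total = $675.00 + $351.00 = $1026.00

$1026.00


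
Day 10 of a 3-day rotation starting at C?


Shifts: A, B, C
Start: C (index 2)
Day 10: (2 + 10 - 1) mod 3
= 11 mod 3
= 2
Index 2 → shift C

Shift C


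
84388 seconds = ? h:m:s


Hours: 84388 ÷ 3600 = 23 remainder 1588
Minutes: 1588 ÷ 60 = 26 remainder 28
Seconds: 28

23h 26m 28s


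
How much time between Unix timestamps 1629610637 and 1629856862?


246225 seconds (68.4 hours / 2.85 days)

Difference = 1629856862 - 1629610637 = 246225 seconds
In hours: 246225 / 3600 ≈ 68.4
In days: 246225 / 86400 ≈ 2.85


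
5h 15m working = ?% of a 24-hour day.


Time: 315 minutes
Day: 1440 minutes
Percentage = (315/1440) × 100 ≈ 21.9%

21.9%


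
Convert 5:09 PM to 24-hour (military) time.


Input: 5:09 PM
PM: 5 + 12 = 17

17:09


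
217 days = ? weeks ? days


31 weeks 0 days

Weeks: 217 ÷ 7 = 31 remainder 0


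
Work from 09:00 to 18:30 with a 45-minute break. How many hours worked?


8h 45m (525 minutes)

Total time = (18×60+30) - (9×60+0)
= 1110 - 540 = 570 min
Minus break: 570 - 45 = 525 min
= 8h 45m


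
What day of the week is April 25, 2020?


Zeller's congruence:
q=25, m=4, k=20, j=20
h = (25 + ⌊13×5/5⌋ + 20 + ⌊20/4⌋ + ⌊20/4⌋ - 2×20) mod 7
= (25 + 13 + 20 + 5 + 5 - 40) mod 7
= 28 mod 7 = 0
h=0 → Saturday

Saturday


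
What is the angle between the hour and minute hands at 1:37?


173.5°

Hour hand = 1×30 + 37×0.5 = 48.5°
Minute hand = 37×6 = 222°
Difference = |48.5 - 222| = 173.5°


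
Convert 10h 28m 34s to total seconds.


37714 seconds

Hours: 10 × 3600 = 36000
Minutes: 28 × 60 = 1680
Seconds: 34
Total = 36000 + 1680 + 34 = 37714


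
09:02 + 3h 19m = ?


12:21

Start: 542 minutes from midnight
Add: 199 minutes
Total: 741 minutes
Hours: 741 ÷ 60 = 12 remainder 21


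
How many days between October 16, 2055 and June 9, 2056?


237 days

From October 16, 2055 to June 9, 2056
Rest of October 2055: 31 - 16 = 15
Full months: November 30, December 31, January 31, February 2056 29, March 31, April 30, May 31
Days into June 2056: 9
Total = 15 + 30 + 31 + 31 + 29 + 31 + 30 + 31 + 9 = 237 days


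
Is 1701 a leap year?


No

Rules: divisible by 4 AND (not by 100 OR by 400)
1701 ÷ 4 = 425 remainder 1 → not divisible by 4
Not divisible by 4 → not a leap year


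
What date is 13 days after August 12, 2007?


August 25, 2007

Start: August 12, 2007
Add 13 days
August 12 + 13 = August 25, 2007


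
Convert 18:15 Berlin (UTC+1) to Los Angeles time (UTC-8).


09:15

Time difference = UTC-8 - UTC+1 = -9 hours
New hour = (18 -9) mod 24
= 9 mod 24 = 9
Minutes unchanged → 09:15


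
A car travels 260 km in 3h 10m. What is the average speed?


82.1 km/h

Distance: 260 km
Time: 3h 10m = 190 min = 190/60 = 19/6 hours
Speed = 260 ÷ (19/6) = 260 × 6 / 19 = 1560/19 ≈ 82.1 km/h


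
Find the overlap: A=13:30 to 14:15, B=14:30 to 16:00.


0 minutes

Meeting A: 810-855 (in minutes from midnight)
Meeting B: 870-960
Overlap start = max(810, 870) = 870
Overlap end = min(855, 960) = 855
Overlap = max(0, 855 - 870) = 0 min


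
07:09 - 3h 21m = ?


Start: 429 minutes from midnight
Subtract: 201 minutes
Remaining: 429 - 201 = 228
Hours: 3, Minutes: 48

03:48


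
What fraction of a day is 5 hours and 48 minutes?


0.2417 (24.17%)

Total minutes: 5×60 + 48 = 348
Day = 24×60 = 1440 minutes
Fraction = 348/1440 ≈ 0.2417
As a percentage: 348/1440 × 100 ≈ 24.17%


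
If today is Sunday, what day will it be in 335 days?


Start: Sunday (index 6)
(6 + 335) mod 7
= 341 mod 7
= 5
Index 5 → Saturday

Saturday


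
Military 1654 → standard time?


Hour: 16
16 - 12 = 4 → PM

4:54 PM


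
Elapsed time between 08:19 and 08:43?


0h 24m

End time in minutes: 8×60 + 43 = 523
Start time in minutes: 8×60 + 19 = 499
Difference = 523 - 499 = 24 minutes
= 0 hours 24 minutes


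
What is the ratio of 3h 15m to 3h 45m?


Duration 1: 195 minutes
Duration 2: 225 minutes
Ratio = 195:225
GCD = 15
Simplified = 13:15
As a decimal: 13/15 ≈ 0.87

13:15 (0.87)


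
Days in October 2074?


Month: October (month 10)
October has 31 days

31 days


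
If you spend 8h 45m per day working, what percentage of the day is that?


Time: 525 minutes
Day: 1440 minutes
Percentage = (525/1440) × 100 ≈ 36.5%

36.5%


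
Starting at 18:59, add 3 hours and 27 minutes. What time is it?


Start: 1139 minutes from midnight
Add: 207 minutes
Total: 1346 minutes
Hours: 1346 ÷ 60 = 22 remainder 26

22:26


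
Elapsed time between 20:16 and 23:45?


End time in minutes: 23×60 + 45 = 1425
Start time in minutes: 20×60 + 16 = 1216
Difference = 1425 - 1216 = 209 minutes
= 3 hours 29 minutes

3h 29m


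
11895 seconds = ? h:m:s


3h 18m 15s

Hours: 11895 ÷ 3600 = 3 remainder 1095
Minutes: 1095 ÷ 60 = 18 remainder 15
Seconds: 15


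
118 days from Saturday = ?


Start: Saturday (index 5)
(5 + 118) mod 7
= 123 mod 7
= 4
Index 4 → Friday

Friday


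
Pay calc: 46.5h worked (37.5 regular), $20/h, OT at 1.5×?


Regular: 37.5h × $20 = $750.00
Overtime: 46.5 - 37.5 = 9.0h
OT pay: 9.0h × $20 × 1.5 = $270.00
Total = $750.00 + $270.00 = $1020.00

$1020.00


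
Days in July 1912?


Month: July (month 7)
July has 31 days

31 days


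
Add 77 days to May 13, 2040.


July 29, 2040

Start: May 13, 2040
Add 77 days
May 13 → June 1: 31 - 13 + 1 = 19 days (77 - 19 = 58 left)
June 1 → July 1: 30 - 1 + 1 = 30 days (58 - 30 = 28 left)
July 1 + 28 = July 29, 2040


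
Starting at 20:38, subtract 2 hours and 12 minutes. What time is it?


Start: 1238 minutes from midnight
Subtract: 132 minutes
Remaining: 1238 - 132 = 1106
Hours: 18, Minutes: 26

18:26


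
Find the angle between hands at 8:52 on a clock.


46.0°

Hour hand = 8×30 + 52×0.5 = 266.0°
Minute hand = 52×6 = 312°
Difference = |266.0 - 312| = 46.0°


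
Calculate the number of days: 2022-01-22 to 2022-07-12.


From January 22, 2022 to July 12, 2022
Rest of January 2022: 31 - 22 = 9
Full months: February 2022 28, March 31, April 30, May 31, June 30
Days into July 2022: 12
Total = 9 + 28 + 31 + 30 + 31 + 30 + 12 = 171 days

171 days


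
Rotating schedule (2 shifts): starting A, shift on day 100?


Shifts: A, B
Start: A (index 0)
Day 100: (0 + 100 - 1) mod 2
= 99 mod 2
= 1
Index 1 → shift B

Shift B


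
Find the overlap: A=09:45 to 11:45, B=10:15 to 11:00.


45 minutes

Meeting A: 585-705 (in minutes from midnight)
Meeting B: 615-660
Overlap start = max(585, 615) = 615
Overlap end = min(705, 660) = 660
Overlap = max(0, 660 - 615) = 45 min


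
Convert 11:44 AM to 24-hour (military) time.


11:44

Input: 11:44 AM
AM hour stays: 11


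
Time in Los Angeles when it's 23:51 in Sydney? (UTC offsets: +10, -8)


Time difference = UTC-8 - UTC+10 = -18 hours
New hour = (23 -18) mod 24
= 5 mod 24 = 5
Minutes unchanged → 05:51

05:51


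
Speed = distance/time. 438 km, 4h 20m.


Distance: 438 km
Time: 4h 20m = 260 min = 260/60 = 13/3 hours
Speed = 438 ÷ (13/3) = 438 × 3 / 13 = 1314/13 ≈ 101.1 km/h

101.1 km/h


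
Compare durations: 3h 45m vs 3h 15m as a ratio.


15:13 (1.15)

Duration 1: 225 minutes
Duration 2: 195 minutes
Ratio = 225:195
GCD = 15
Simplified = 15:13
As a decimal: 15/13 ≈ 1.15


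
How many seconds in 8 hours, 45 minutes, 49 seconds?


Hours: 8 × 3600 = 28800
Minutes: 45 × 60 = 2700
Seconds: 49
Total = 28800 + 2700 + 49 = 31549

31549 seconds


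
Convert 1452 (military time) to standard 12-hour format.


2:52 PM

Hour: 14
14 - 12 = 2 → PM


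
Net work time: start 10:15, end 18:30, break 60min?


Total time = (18×60+30) - (10×60+15)
= 1110 - 615 = 495 min
Minus break: 495 - 60 = 435 min
= 7h 15m

7h 15m (435 minutes)


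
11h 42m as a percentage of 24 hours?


Total minutes: 11×60 + 42 = 702
Day = 24×60 = 1440 minutes
Fraction = 702/1440 = 0.4875
As a percentage: 702/1440 × 100 = 48.75%

0.4875 (48.75%)


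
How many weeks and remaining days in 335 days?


47 weeks 6 days

Weeks: 335 ÷ 7 = 47 remainder 6


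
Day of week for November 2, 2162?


Zeller's congruence:
q=2, m=11, k=62, j=21
h = (2 + ⌊13×12/5⌋ + 62 + ⌊62/4⌋ + ⌊21/4⌋ - 2×21) mod 7
= (2 + 31 + 62 + 15 + 5 - 42) mod 7
= 73 mod 7 = 3
h=3 → Tuesday

Tuesday


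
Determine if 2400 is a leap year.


Rules: divisible by 4 AND (not by 100 OR by 400)
2400 ÷ 4 = 600 exactly → divisible by 4
2400 ÷ 100 = 24 exactly → divisible by 100
2400 ÷ 400 = 6 exactly → divisible by 400
Divisible by 400 → leap year

Yes


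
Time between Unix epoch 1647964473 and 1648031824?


67351 seconds (18.7 hours / 0.78 days)

Difference = 1648031824 - 1647964473 = 67351 seconds
In hours: 67351 / 3600 ≈ 18.7
In days: 67351 / 86400 ≈ 0.78


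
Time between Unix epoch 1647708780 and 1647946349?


237569 seconds (66.0 hours / 2.75 days)

Difference = 1647946349 - 1647708780 = 237569 seconds
In hours: 237569 / 3600 ≈ 66.0
In days: 237569 / 86400 ≈ 2.75


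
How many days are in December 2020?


Month: December (month 12)
December has 31 days

31 days


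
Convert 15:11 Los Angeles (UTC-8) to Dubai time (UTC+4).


03:11 (next day)

Time difference = UTC+4 - UTC-8 = +12 hours
New hour = (15 + 12) mod 24
= 27 mod 24 = 3
Minutes unchanged → 03:11; 27 ≥ 24 → next day


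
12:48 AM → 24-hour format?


Input: 12:48 AM
12 AM → 00 (midnight)

00:48


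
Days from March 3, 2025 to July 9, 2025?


128 days

From March 3, 2025 to July 9, 2025
Rest of March 2025: 31 - 3 = 28
Full months: April 30, May 31, June 30
Days into July 2025: 9
Total = 28 + 30 + 31 + 30 + 9 = 128 days


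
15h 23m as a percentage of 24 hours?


Total minutes: 15×60 + 23 = 923
Day = 24×60 = 1440 minutes
Fraction = 923/1440 ≈ 0.6410
As a percentage: 923/1440 × 100 ≈ 64.10%

0.6410 (64.10%)


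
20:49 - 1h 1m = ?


Start: 1249 minutes from midnight
Subtract: 61 minutes
Remaining: 1249 - 61 = 1188
Hours: 19, Minutes: 48

19:48


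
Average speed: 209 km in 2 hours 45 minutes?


76.0 km/h

Distance: 209 km
Time: 2h 45m = 165 min = 165/60 = 11/4 hours
Speed = 209 ÷ (11/4) = 209 × 4 / 11 = 836/11 = 76.0 km/h


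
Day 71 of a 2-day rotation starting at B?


Shift B

Shifts: A, B
Start: B (index 1)
Day 71: (1 + 71 - 1) mod 2
= 71 mod 2
= 1
Index 1 → shift B


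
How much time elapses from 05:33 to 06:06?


End time in minutes: 6×60 + 6 = 366
Start time in minutes: 5×60 + 33 = 333
Difference = 366 - 333 = 33 minutes
= 0 hours 33 minutes

0h 33m


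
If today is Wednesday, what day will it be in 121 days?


Friday

Start: Wednesday (index 2)
(2 + 121) mod 7
= 123 mod 7
= 4
Index 4 → Friday


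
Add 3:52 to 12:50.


Start: 770 minutes from midnight
Add: 232 minutes
Total: 1002 minutes
Hours: 1002 ÷ 60 = 16 remainder 42

16:42


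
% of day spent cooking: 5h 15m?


Time: 315 minutes
Day: 1440 minutes
Percentage = (315/1440) × 100 ≈ 21.9%

21.9%


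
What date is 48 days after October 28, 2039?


Start: October 28, 2039
Add 48 days
October 28 → November 1: 31 - 28 + 1 = 4 days (48 - 4 = 44 left)
November 1 → December 1: 30 - 1 + 1 = 30 days (44 - 30 = 14 left)
December 1 + 14 = December 15, 2039

December 15, 2039


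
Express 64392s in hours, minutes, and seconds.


Hours: 64392 ÷ 3600 = 17 remainder 3192
Minutes: 3192 ÷ 60 = 53 remainder 12
Seconds: 12

17h 53m 12s


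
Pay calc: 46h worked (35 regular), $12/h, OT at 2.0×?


$684.00

Regular: 35h × $12 = $420.00
Overtime: 46 - 35 = 11h
OT pay: 11h × $12 × 2.0 = $264.00
Total = $420.00 + $264.00 = $684.00


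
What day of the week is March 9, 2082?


Monday

Zeller's congruence:
q=9, m=3, k=82, j=20
h = (9 + ⌊13×4/5⌋ + 82 + ⌊82/4⌋ + ⌊20/4⌋ - 2×20) mod 7
= (9 + 10 + 82 + 20 + 5 - 40) mod 7
= 86 mod 7 = 2
h=2 → Monday


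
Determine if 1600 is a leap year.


Yes

Rules: divisible by 4 AND (not by 100 OR by 400)
1600 ÷ 4 = 400 exactly → divisible by 4
1600 ÷ 100 = 16 exactly → divisible by 100
1600 ÷ 400 = 4 exactly → divisible by 400
Divisible by 400 → leap year


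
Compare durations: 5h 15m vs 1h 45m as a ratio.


Duration 1: 315 minutes
Duration 2: 105 minutes
Ratio = 315:105
GCD = 105
Simplified = 3:1
As a decimal: 3/1 = 3.00

3:1 (3.00)


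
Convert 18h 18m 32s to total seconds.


65912 seconds

Hours: 18 × 3600 = 64800
Minutes: 18 × 60 = 1080
Seconds: 32
Total = 64800 + 1080 + 32 = 65912


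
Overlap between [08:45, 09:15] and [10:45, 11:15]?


Meeting A: 525-555 (in minutes from midnight)
Meeting B: 645-675
Overlap start = max(525, 645) = 645
Overlap end = min(555, 675) = 555
Overlap = max(0, 555 - 645) = 0 min

0 minutes


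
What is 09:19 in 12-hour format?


Hour: 9
9 < 12 → AM

9:19 AM


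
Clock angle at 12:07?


Hour hand (12 ≡ 0 on the dial): 0×30 + 7×0.5 = 3.5°
Minute hand = 7×6 = 42°
Difference = |3.5 - 42| = 38.5°

38.5°


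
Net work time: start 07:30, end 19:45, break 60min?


Total time = (19×60+45) - (7×60+30)
= 1185 - 450 = 735 min
Minus break: 735 - 60 = 675 min
= 11h 15m

11h 15m (675 minutes)


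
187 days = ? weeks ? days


Weeks: 187 ÷ 7 = 26 remainder 5

26 weeks 5 days


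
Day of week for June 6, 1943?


Sunday

Zeller's congruence:
q=6, m=6, k=43, j=19
h = (6 + ⌊13×7/5⌋ + 43 + ⌊43/4⌋ + ⌊19/4⌋ - 2×19) mod 7
= (6 + 18 + 43 + 10 + 4 - 38) mod 7
= 43 mod 7 = 1
h=1 → Sunday


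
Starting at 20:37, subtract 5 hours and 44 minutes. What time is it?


14:53

Start: 1237 minutes from midnight
Subtract: 344 minutes
Remaining: 1237 - 344 = 893
Hours: 14, Minutes: 53


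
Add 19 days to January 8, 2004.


Start: January 8, 2004
Add 19 days
January 8 + 19 = January 27, 2004

January 27, 2004


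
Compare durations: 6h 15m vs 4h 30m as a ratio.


25:18 (1.39)

Duration 1: 375 minutes
Duration 2: 270 minutes
Ratio = 375:270
GCD = 15
Simplified = 25:18
As a decimal: 25/18 ≈ 1.39


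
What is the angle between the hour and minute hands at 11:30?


Hour hand = 11×30 + 30×0.5 = 345.0°
Minute hand = 30×6 = 180°
Difference = |345.0 - 180| = 165.0°

165.0°


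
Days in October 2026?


31 days

Month: October (month 10)
October has 31 days


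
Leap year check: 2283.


Rules: divisible by 4 AND (not by 100 OR by 400)
2283 ÷ 4 = 570 remainder 3 → not divisible by 4
Not divisible by 4 → not a leap year

No


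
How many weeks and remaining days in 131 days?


18 weeks 5 days

Weeks: 131 ÷ 7 = 18 remainder 5


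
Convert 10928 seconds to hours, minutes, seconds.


Hours: 10928 ÷ 3600 = 3 remainder 128
Minutes: 128 ÷ 60 = 2 remainder 8
Seconds: 8

3h 2m 8s


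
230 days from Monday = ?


Sunday

Start: Monday (index 0)
(0 + 230) mod 7
= 230 mod 7
= 6
Index 6 → Sunday


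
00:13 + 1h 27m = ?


Start: 13 minutes from midnight
Add: 87 minutes
Total: 100 minutes
Hours: 100 ÷ 60 = 1 remainder 40

01:40


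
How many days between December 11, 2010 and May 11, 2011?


151 days

From December 11, 2010 to May 11, 2011
Rest of December 2010: 31 - 11 = 20
Full months: January 31, February 2011 28, March 31, April 30
Days into May 2011: 11
Total = 20 + 31 + 28 + 31 + 30 + 11 = 151 days


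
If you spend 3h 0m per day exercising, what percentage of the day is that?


Time: 180 minutes
Day: 1440 minutes
Percentage = (180/1440) × 100 = 12.5%

12.5%


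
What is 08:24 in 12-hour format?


8:24 AM

Hour: 8
8 < 12 → AM


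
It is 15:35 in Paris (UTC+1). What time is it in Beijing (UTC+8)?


22:35

Time difference = UTC+8 - UTC+1 = +7 hours
New hour = (15 + 7) mod 24
= 22 mod 24 = 22
Minutes unchanged → 22:35


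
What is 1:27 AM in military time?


01:27

Input: 1:27 AM
AM hour stays: 1


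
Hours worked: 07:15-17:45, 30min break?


10h 0m (600 minutes)

Total time = (17×60+45) - (7×60+15)
= 1065 - 435 = 630 min
Minus break: 630 - 30 = 600 min
= 10h 0m


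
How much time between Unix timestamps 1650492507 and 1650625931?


133424 seconds (37.1 hours / 1.54 days)

Difference = 1650625931 - 1650492507 = 133424 seconds
In hours: 133424 / 3600 ≈ 37.1
In days: 133424 / 86400 ≈ 1.54


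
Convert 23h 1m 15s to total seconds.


82875 seconds

Hours: 23 × 3600 = 82800
Minutes: 1 × 60 = 60
Seconds: 15
Total = 82800 + 60 + 15 = 82875


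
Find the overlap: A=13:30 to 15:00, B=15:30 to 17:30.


0 minutes

Meeting A: 810-900 (in minutes from midnight)
Meeting B: 930-1050
Overlap start = max(810, 930) = 930
Overlap end = min(900, 1050) = 900
Overlap = max(0, 900 - 930) = 0 min


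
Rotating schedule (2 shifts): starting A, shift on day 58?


Shifts: A, B
Start: A (index 0)
Day 58: (0 + 58 - 1) mod 2
= 57 mod 2
= 1
Index 1 → shift B

Shift B


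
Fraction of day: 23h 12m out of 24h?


Total minutes: 23×60 + 12 = 1392
Day = 24×60 = 1440 minutes
Fraction = 1392/1440 ≈ 0.9667
As a percentage: 1392/1440 × 100 ≈ 96.67%

0.9667 (96.67%)


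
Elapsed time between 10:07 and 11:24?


End time in minutes: 11×60 + 24 = 684
Start time in minutes: 10×60 + 7 = 607
Difference = 684 - 607 = 77 minutes
= 1 hours 17 minutes

1h 17m


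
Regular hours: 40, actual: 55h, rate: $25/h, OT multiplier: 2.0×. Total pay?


$1750.00

Regular: 40h × $25 = $1000.00
Overtime: 55 - 40 = 15h
OT pay: 15h × $25 × 2.0 = $750.00
Total = $1000.00 + $750.00 = $1750.00


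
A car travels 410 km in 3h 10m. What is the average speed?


129.5 km/h

Distance: 410 km
Time: 3h 10m = 190 min = 190/60 = 19/6 hours
Speed = 410 ÷ (19/6) = 410 × 6 / 19 = 2460/19 ≈ 129.5 km/h


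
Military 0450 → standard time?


4:50 AM

Hour: 4
4 < 12 → AM


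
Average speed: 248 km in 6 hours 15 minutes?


Distance: 248 km
Time: 6h 15m = 375 min = 375/60 = 25/4 hours
Speed = 248 ÷ (25/4) = 248 × 4 / 25 = 992/25 ≈ 39.7 km/h

39.7 km/h


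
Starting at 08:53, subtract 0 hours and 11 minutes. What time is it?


08:42

Start: 533 minutes from midnight
Subtract: 11 minutes
Remaining: 533 - 11 = 522
Hours: 8, Minutes: 42


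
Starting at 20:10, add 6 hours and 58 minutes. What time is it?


Start: 1210 minutes from midnight
Add: 418 minutes
Total: 1628 minutes
Hours: 1628 ÷ 60 = 27 remainder 8
27 ≥ 24 → 27 - 24 = 3 (next day)

03:08 (next day)


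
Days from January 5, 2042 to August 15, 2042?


From January 5, 2042 to August 15, 2042
Rest of January 2042: 31 - 5 = 26
Full months: February 2042 28, March 31, April 30, May 31, June 30, July 31
Days into August 2042: 15
Total = 26 + 28 + 31 + 30 + 31 + 30 + 31 + 15 = 222 days

222 days


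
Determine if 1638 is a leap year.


No

Rules: divisible by 4 AND (not by 100 OR by 400)
1638 ÷ 4 = 409 remainder 2 → not divisible by 4
Not divisible by 4 → not a leap year


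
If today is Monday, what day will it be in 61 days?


Start: Monday (index 0)
(0 + 61) mod 7
= 61 mod 7
= 5
Index 5 → Saturday

Saturday


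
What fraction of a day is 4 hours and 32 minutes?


0.1889 (18.89%)

Total minutes: 4×60 + 32 = 272
Day = 24×60 = 1440 minutes
Fraction = 272/1440 ≈ 0.1889
As a percentage: 272/1440 × 100 ≈ 18.89%


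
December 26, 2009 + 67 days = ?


Start: December 26, 2009
Add 67 days
December 26 → January 1: 31 - 26 + 1 = 6 days (67 - 6 = 61 left)
January 1 → February 1: 31 - 1 + 1 = 31 days (61 - 31 = 30 left)
February 1 → March 1: 28 - 1 + 1 = 28 days (30 - 28 = 2 left)
March 1 + 2 = March 3, 2010

March 3, 2010


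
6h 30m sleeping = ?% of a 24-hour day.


Time: 390 minutes
Day: 1440 minutes
Percentage = (390/1440) × 100 ≈ 27.1%

27.1%


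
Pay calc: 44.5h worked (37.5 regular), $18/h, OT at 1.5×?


$864.00

Regular: 37.5h × $18 = $675.00
Overtime: 44.5 - 37.5 = 7.0h
OT pay: 7.0h × $18 × 1.5 = $189.00
Total = $675.00 + $189.00 = $864.00


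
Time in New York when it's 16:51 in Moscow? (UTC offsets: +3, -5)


Time difference = UTC-5 - UTC+3 = -8 hours
New hour = (16 -8) mod 24
= 8 mod 24 = 8
Minutes unchanged → 08:51

08:51


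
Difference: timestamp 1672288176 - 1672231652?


56524 seconds (15.7 hours / 0.65 days)

Difference = 1672288176 - 1672231652 = 56524 seconds
In hours: 56524 / 3600 ≈ 15.7
In days: 56524 / 86400 ≈ 0.65


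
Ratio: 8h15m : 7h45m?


33:31 (1.06)

Duration 1: 495 minutes
Duration 2: 465 minutes
Ratio = 495:465
GCD = 15
Simplified = 33:31
As a decimal: 33/31 ≈ 1.06


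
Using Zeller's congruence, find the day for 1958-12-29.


Monday

Zeller's congruence:
q=29, m=12, k=58, j=19
h = (29 + ⌊13×13/5⌋ + 58 + ⌊58/4⌋ + ⌊19/4⌋ - 2×19) mod 7
= (29 + 33 + 58 + 14 + 4 - 38) mod 7
= 100 mod 7 = 2
h=2 → Monday


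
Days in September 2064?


30 days

Month: September (month 9)
September has 30 days


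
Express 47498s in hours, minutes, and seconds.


Hours: 47498 ÷ 3600 = 13 remainder 698
Minutes: 698 ÷ 60 = 11 remainder 38
Seconds: 38

13h 11m 38s


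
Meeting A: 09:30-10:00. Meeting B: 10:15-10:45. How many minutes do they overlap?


0 minutes

Meeting A: 570-600 (in minutes from midnight)
Meeting B: 615-645
Overlap start = max(570, 615) = 615
Overlap end = min(600, 645) = 600
Overlap = max(0, 600 - 615) = 0 min


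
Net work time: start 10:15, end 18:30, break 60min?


Total time = (18×60+30) - (10×60+15)
= 1110 - 615 = 495 min
Minus break: 495 - 60 = 435 min
= 7h 15m

7h 15m (435 minutes)


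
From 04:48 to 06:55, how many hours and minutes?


2h 7m

End time in minutes: 6×60 + 55 = 415
Start time in minutes: 4×60 + 48 = 288
Difference = 415 - 288 = 127 minutes
= 2 hours 7 minutes


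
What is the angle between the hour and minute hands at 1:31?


Hour hand = 1×30 + 31×0.5 = 45.5°
Minute hand = 31×6 = 186°
Difference = |45.5 - 186| = 140.5°

140.5°


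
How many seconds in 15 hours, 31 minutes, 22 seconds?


Hours: 15 × 3600 = 54000
Minutes: 31 × 60 = 1860
Seconds: 22
Total = 54000 + 1860 + 22 = 55882

55882 seconds


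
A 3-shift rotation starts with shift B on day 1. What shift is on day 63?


Shift A

Shifts: A, B, C
Start: B (index 1)
Day 63: (1 + 63 - 1) mod 3
= 63 mod 3
= 0
Index 0 → shift A


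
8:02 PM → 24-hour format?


20:02

Input: 8:02 PM
PM: 8 + 12 = 20


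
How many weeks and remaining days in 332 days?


47 weeks 3 days

Weeks: 332 ÷ 7 = 47 remainder 3


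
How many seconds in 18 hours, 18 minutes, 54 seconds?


Hours: 18 × 3600 = 64800
Minutes: 18 × 60 = 1080
Seconds: 54
Total = 64800 + 1080 + 54 = 65934

65934 seconds


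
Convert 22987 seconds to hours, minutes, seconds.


6h 23m 7s

Hours: 22987 ÷ 3600 = 6 remainder 1387
Minutes: 1387 ÷ 60 = 23 remainder 7
Seconds: 7


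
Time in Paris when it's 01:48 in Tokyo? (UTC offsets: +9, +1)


17:48 (previous day)

Time difference = UTC+1 - UTC+9 = -8 hours
New hour = (1 -8) mod 24
= -7 mod 24 = 17
Minutes unchanged → 17:48; -7 < 0 → previous day


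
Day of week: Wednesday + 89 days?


Monday

Start: Wednesday (index 2)
(2 + 89) mod 7
= 91 mod 7
= 0
Index 0 → Monday


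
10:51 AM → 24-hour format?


Input: 10:51 AM
AM hour stays: 10

10:51


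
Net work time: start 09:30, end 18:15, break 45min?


Total time = (18×60+15) - (9×60+30)
= 1095 - 570 = 525 min
Minus break: 525 - 45 = 480 min
= 8h 0m

8h 0m (480 minutes)


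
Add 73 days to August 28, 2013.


Start: August 28, 2013
Add 73 days
August 28 → September 1: 31 - 28 + 1 = 4 days (73 - 4 = 69 left)
September 1 → October 1: 30 - 1 + 1 = 30 days (69 - 30 = 39 left)
October 1 → November 1: 31 - 1 + 1 = 31 days (39 - 31 = 8 left)
November 1 + 8 = November 9, 2013

November 9, 2013


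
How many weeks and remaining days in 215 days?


30 weeks 5 days

Weeks: 215 ÷ 7 = 30 remainder 5


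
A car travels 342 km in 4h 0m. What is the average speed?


Distance: 342 km
Time: 4 hours
Speed = 342 / 4 = 85.5 km/h

85.5 km/h


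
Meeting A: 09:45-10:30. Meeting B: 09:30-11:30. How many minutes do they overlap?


Meeting A: 585-630 (in minutes from midnight)
Meeting B: 570-690
Overlap start = max(585, 570) = 585
Overlap end = min(630, 690) = 630
Overlap = max(0, 630 - 585) = 45 min

45 minutes


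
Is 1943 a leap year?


No

Rules: divisible by 4 AND (not by 100 OR by 400)
1943 ÷ 4 = 485 remainder 3 → not divisible by 4
Not divisible by 4 → not a leap year


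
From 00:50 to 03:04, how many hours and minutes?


2h 14m

End time in minutes: 3×60 + 4 = 184
Start time in minutes: 0×60 + 50 = 50
Difference = 184 - 50 = 134 minutes
= 2 hours 14 minutes


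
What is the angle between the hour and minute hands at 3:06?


57.0°

Hour hand = 3×30 + 6×0.5 = 93.0°
Minute hand = 6×6 = 36°
Difference = |93.0 - 36| = 57.0°


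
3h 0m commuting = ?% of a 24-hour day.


12.5%

Time: 180 minutes
Day: 1440 minutes
Percentage = (180/1440) × 100 = 12.5%


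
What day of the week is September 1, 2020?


Zeller's congruence:
q=1, m=9, k=20, j=20
h = (1 + ⌊13×10/5⌋ + 20 + ⌊20/4⌋ + ⌊20/4⌋ - 2×20) mod 7
= (1 + 26 + 20 + 5 + 5 - 40) mod 7
= 17 mod 7 = 3
h=3 → Tuesday

Tuesday


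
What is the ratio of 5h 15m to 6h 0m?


7:8 (0.88)

Duration 1: 315 minutes
Duration 2: 360 minutes
Ratio = 315:360
GCD = 45
Simplified = 7:8
As a decimal: 7/8 ≈ 0.88


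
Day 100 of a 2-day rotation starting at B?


Shift A

Shifts: A, B
Start: B (index 1)
Day 100: (1 + 100 - 1) mod 2
= 100 mod 2
= 0
Index 0 → shift A


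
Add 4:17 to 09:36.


13:53

Start: 576 minutes from midnight
Add: 257 minutes
Total: 833 minutes
Hours: 833 ÷ 60 = 13 remainder 53


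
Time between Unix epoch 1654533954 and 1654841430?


307476 seconds (85.4 hours / 3.56 days)

Difference = 1654841430 - 1654533954 = 307476 seconds
In hours: 307476 / 3600 ≈ 85.4
In days: 307476 / 86400 ≈ 3.56


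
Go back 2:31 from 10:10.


07:39

Start: 610 minutes from midnight
Subtract: 151 minutes
Remaining: 610 - 151 = 459
Hours: 7, Minutes: 39


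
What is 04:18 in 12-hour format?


4:18 AM

Hour: 4
4 < 12 → AM


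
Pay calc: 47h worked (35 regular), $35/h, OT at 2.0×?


Regular: 35h × $35 = $1225.00
Overtime: 47 - 35 = 12h
OT pay: 12h × $35 × 2.0 = $840.00
Total = $1225.00 + $840.00 = $2065.00

$2065.00


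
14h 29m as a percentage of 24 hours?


0.6035 (60.35%)

Total minutes: 14×60 + 29 = 869
Day = 24×60 = 1440 minutes
Fraction = 869/1440 ≈ 0.6035
As a percentage: 869/1440 × 100 ≈ 60.35%


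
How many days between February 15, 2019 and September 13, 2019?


210 days

From February 15, 2019 to September 13, 2019
Rest of February 2019: 28 - 15 = 13
Full months: March 31, April 30, May 31, June 30, July 31, August 31
Days into September 2019: 13
Total = 13 + 31 + 30 + 31 + 30 + 31 + 31 + 13 = 210 days


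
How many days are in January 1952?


31 days

Month: January (month 1)
January has 31 days


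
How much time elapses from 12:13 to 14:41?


2h 28m

End time in minutes: 14×60 + 41 = 881
Start time in minutes: 12×60 + 13 = 733
Difference = 881 - 733 = 148 minutes
= 2 hours 28 minutes


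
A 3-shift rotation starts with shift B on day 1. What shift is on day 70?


Shift B

Shifts: A, B, C
Start: B (index 1)
Day 70: (1 + 70 - 1) mod 3
= 70 mod 3
= 1
Index 1 → shift B


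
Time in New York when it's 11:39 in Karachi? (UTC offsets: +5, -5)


01:39

Time difference = UTC-5 - UTC+5 = -10 hours
New hour = (11 -10) mod 24
= 1 mod 24 = 1
Minutes unchanged → 01:39
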